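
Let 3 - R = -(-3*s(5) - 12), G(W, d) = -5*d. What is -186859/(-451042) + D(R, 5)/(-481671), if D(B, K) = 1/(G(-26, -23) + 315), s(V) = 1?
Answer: 88765965473/214264119285 ≈ 0.41428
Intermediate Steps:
R = -12 (R = 3 - (-1)*(-3*1 - 12) = 3 - (-1)*(-3 - 12) = 3 - (-1)*(-15) = 3 - 1*15 = 3 - 15 = -12)
D(B, K) = 1/430 (D(B, K) = 1/(-5*(-23) + 315) = 1/(115 + 315) = 1/430)
-186859/(-451042) + D(R, 5)/(-481671) = -186859/(-451042) + (1/430)/(-481671) = -186859*(-1/451042) + (1/430)*(-1/481671) = 186859/451042 - 1/207118530 = 88765965473/214264119285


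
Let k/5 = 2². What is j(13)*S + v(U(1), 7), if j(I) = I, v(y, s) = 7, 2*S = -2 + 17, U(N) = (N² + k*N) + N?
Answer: 209/2 ≈ 104.50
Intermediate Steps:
k = 20 (k = 5*2² = 5*4 = 20)
U(N) = N² + 21*N (U(N) = (N² + 20*N) + N = N² + 21*N)
S = 15/2 (S = (-2 + 17)/2 = (½)*15 = 15/2 ≈ 7.5000)
j(13)*S + v(U(1), 7) = 13*(15/2) + 7 = 195/2 + 7 = 209/2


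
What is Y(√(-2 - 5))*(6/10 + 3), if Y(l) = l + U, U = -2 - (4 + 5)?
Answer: -198/5 + 18*I*√7/5 ≈ -39.6 + 9.5247*I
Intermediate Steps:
U = -11 (U = -2 - 1*9 = -2 - 9 = -11)
Y(l) = -11 + l (Y(l) = l - 11 = -11 + l)
Y(√(-2 - 5))*(6/10 + 3) = (-11 + √(-2 - 5))*(6/10 + 3) = (-11 + √(-7))*(6*(⅒) + 3) = (-11 + I*√7)*(⅗ + 3) = (-11 + I*√7)*(18/5) = -198/5 + 18*I*√7/5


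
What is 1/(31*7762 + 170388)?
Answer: 1/411010 ≈ 2.4330e-6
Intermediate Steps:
1/(31*7762 + 170388) = 1/(240622 + 170388) = 1/411010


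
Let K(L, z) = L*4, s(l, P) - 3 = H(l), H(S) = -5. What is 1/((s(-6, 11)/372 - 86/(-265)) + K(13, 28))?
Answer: 49290/2578811 ≈ 0.019113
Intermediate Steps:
s(l, P) = -2 (s(l, P) = 3 - 5 = -2)
K(L, z) = 4*L
1/((s(-6, 11)/372 - 86/(-265)) + K(13, 28)) = 1/((-2/372 - 86/(-265)) + 4*13) = 1/((-2*1/372 - 86*(-1/265)) + 52) = 1/((-1/186 + 86/265) + 52) = 1/(15731/49290 + 52) = 1/(2578811/49290) = 49290/2578811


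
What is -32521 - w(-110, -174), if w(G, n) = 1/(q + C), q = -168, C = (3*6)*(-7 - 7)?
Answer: -13658819/420 ≈ -32521.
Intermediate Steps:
C = -252 (C = 18*(-14) = -252)
w(G, n) = -1/420 (w(G, n) = 1/(-168 - 252) = 1/(-420) = -1/420)
-32521 - w(-110, -174) = -32521 - 1*(-1/420) = -32521 + 1/420 = -13658819/420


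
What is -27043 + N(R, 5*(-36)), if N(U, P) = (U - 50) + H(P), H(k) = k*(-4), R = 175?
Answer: -26198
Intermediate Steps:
H(k) = -4*k
N(U, P) = -50 + U - 4*P (N(U, P) = (U - 50) - 4*P = (-50 + U) - 4*P = -50 + U - 4*P)
-27043 + N(R, 5*(-36)) = -27043 + (-50 + 175 - 20*(-36)) = -27043 + (-50 + 175 - 4*(-180)) = -27043 + (-50 + 175 + 720) = -27043 + 845 = -26198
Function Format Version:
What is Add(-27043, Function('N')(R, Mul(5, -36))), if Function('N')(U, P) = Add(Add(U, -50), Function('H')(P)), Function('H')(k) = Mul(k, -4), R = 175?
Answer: -26198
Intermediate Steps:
Function('H')(k) = Mul(-4, k)
Function('N')(U, P) = Add(-50, U, Mul(-4, P)) (Function('N')(U, P) = Add(Add(U, -50), Mul(-4, P)) = Add(Add(-50, U), Mul(-4, P)) = Add(-50, U, Mul(-4, P)))
Add(-27043, Function('N')(R, Mul(5, -36))) = Add(-27043, Add(-50, 175, Mul(-4, Mul(5, -36)))) = Add(-27043, Add(-50, 175, Mul(-4, -180))) = Add(-27043, Add(-50, 175, 720)) = Add(-27043, 845) = -26198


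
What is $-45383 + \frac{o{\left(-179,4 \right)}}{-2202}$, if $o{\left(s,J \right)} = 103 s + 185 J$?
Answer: $- \frac{33305223}{734} \approx -45375.0$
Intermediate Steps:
$-45383 + \frac{o{\left(-179,4 \right)}}{-2202} = -45383 + \frac{103 \left(-179\right) + 185 \cdot 4}{-2202} = -45383 + \left(-18437 + 740\right) \left(- \frac{1}{2202}\right) = -45383 - - \frac{5899}{734} = -45383 + \frac{5899}{734} = - \frac{33305223}{734}$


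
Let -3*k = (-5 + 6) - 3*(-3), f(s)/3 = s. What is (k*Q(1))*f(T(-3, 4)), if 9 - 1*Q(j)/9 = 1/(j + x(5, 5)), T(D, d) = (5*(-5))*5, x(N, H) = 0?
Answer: 90000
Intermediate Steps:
T(D, d) = -125 (T(D, d) = -25*5 = -125)
f(s) = 3*s
k = -10/3 (k = -((-5 + 6) - 3*(-3))/3 = -(1 + 9)/3 = -⅓*10 = -10/3 ≈ -3.3333)
Q(j) = 81 - 9/j (Q(j) = 81 - 9/(j + 0) = 81 - 9/j)
(k*Q(1))*f(T(-3, 4)) = (-10*(81 - 9/1)/3)*(3*(-125)) = -10*(81 - 9*1)/3*(-375) = -10*(81 - 9)/3*(-375) = -10/3*72*(-375) = -240*(-375) = 90000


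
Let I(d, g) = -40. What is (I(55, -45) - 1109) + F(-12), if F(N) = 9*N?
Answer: -1257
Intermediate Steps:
(I(55, -45) - 1109) + F(-12) = (-40 - 1109) + 9*(-12) = -1149 - 108 = -1257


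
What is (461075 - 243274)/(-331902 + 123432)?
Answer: -217801/208470 ≈ -1.0448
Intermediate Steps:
(461075 - 243274)/(-331902 + 123432) = 217801/(-208470) = 217801*(-1/208470) = -217801/208470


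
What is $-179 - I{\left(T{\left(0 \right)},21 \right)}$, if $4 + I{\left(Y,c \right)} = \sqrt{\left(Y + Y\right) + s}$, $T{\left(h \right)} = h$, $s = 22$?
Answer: $-175 - \sqrt{22} \approx -179.69$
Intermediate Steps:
$I{\left(Y,c \right)} = -4 + \sqrt{22 + 2 Y}$ ($I{\left(Y,c \right)} = -4 + \sqrt{\left(Y + Y\right) + 22} = -4 + \sqrt{2 Y + 22} = -4 + \sqrt{22 + 2 Y}$)
$-179 - I{\left(T{\left(0 \right)},21 \right)} = -179 - \left(-4 + \sqrt{22 + 2 \cdot 0}\right) = -179 - \left(-4 + \sqrt{22 + 0}\right) = -179 - \left(-4 + \sqrt{22}\right) = -179 + \left(4 - \sqrt{22}\right) = -175 - \sqrt{22}$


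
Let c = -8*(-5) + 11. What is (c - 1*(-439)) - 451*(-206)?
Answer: 93396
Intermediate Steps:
c = 51 (c = -2*(-20) + 11 = 40 + 11 = 51)
(c - 1*(-439)) - 451*(-206) = (51 - 1*(-439)) - 451*(-206) = (51 + 439) + 92906 = 490 + 92906 = 93396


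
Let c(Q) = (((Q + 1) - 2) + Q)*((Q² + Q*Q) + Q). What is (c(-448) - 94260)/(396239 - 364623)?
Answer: -89938845/7904 ≈ -11379.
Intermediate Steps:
c(Q) = (-1 + 2*Q)*(Q + 2*Q²) (c(Q) = (((1 + Q) - 2) + Q)*((Q² + Q²) + Q) = ((-1 + Q) + Q)*(2*Q² + Q) = (-1 + 2*Q)*(Q + 2*Q²))
(c(-448) - 94260)/(396239 - 364623) = ((-1*(-448) + 4*(-448)³) - 94260)/(396239 - 364623) = ((448 + 4*(-89915392)) - 94260)/31616 = ((448 - 359661568) - 94260)*(1/31616) = (-359661120 - 94260)*(1/31616) = -359755380*1/31616 = -89938845/7904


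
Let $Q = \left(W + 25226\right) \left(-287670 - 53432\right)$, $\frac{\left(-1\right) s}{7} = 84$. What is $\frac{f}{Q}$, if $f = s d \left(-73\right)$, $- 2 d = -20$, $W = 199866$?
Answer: $- \frac{7665}{1371059489} \approx -5.5906 \cdot 10^{-6}$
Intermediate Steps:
$d = 10$ ($d = \left(- \frac{1}{2}\right) \left(-20\right) = 10$)
$s = -588$ ($s = \left(-7\right) 84 = -588$)
$f = 429240$ ($f = \left(-588\right) 10 \left(-73\right) = \left(-5880\right) \left(-73\right) = 429240$)
$Q = -76779331384$ ($Q = \left(199866 + 25226\right) \left(-287670 - 53432\right) = 225092 \left(-341102\right) = -76779331384$)
$\frac{f}{Q} = \frac{429240}{-76779331384} = 429240 \left(- \frac{1}{76779331384}\right) = - \frac{7665}{1371059489}$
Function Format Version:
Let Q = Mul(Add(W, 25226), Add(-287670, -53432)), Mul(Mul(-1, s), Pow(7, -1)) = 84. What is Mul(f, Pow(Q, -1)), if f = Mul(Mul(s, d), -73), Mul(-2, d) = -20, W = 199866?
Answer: Rational(-7665, 1371059489) ≈ -5.5906e-6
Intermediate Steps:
d = 10 (d = Mul(Rational(-1, 2), -20) = 10)
s = -588 (s = Mul(-7, 84) = -588)
f = 429240 (f = Mul(Mul(-588, 10), -73) = Mul(-5880, -73) = 429240)
Q = -76779331384 (Q = Mul(Add(199866, 25226), Add(-287670, -53432)) = Mul(225092, -341102) = -76779331384)
Mul(f, Pow(Q, -1)) = Mul(429240, Pow(-76779331384, -1)) = Mul(429240, Rational(-1, 76779331384)) = Rational(-7665, 1371059489)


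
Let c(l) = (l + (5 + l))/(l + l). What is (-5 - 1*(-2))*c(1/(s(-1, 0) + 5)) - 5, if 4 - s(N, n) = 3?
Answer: -53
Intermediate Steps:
s(N, n) = 1 (s(N, n) = 4 - 1*3 = 4 - 3 = 1)
c(l) = (5 + 2*l)/(2*l) (c(l) = (5 + 2*l)/((2*l)) = (5 + 2*l)*(1/(2*l)) = (5 + 2*l)/(2*l))
(-5 - 1*(-2))*c(1/(s(-1, 0) + 5)) - 5 = (-5 - 1*(-2))*((5/2 + 1/(1 + 5))/(1/(1 + 5))) - 5 = (-5 + 2)*((5/2 + 1/6)/(1/6)) - 5 = -3*(5/2 + ⅙)/⅙ - 5 = -18*8/3 - 5 = -3*16 - 5 = -48 - 5 = -53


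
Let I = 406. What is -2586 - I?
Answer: -2992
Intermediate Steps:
-2586 - I = -2586 - 1*406 = -2586 - 406 = -2992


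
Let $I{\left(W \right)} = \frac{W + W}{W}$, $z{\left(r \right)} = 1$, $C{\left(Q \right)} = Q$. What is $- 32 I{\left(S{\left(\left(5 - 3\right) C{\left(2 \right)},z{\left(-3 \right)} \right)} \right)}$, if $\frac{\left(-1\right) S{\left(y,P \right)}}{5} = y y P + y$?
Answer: $-64$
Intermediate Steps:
$S{\left(y,P \right)} = - 5 y - 5 P y^{2}$ ($S{\left(y,P \right)} = - 5 \left(y y P + y\right) = - 5 \left(y^{2} P + y\right) = - 5 \left(P y^{2} + y\right) = - 5 \left(y + P y^{2}\right) = - 5 y - 5 P y^{2}$)
$I{\left(W \right)} = 2$ ($I{\left(W \right)} = \frac{2 W}{W} = 2$)
$- 32 I{\left(S{\left(\left(5 - 3\right) C{\left(2 \right)},z{\left(-3 \right)} \right)} \right)} = \left(-32\right) 2 = -64$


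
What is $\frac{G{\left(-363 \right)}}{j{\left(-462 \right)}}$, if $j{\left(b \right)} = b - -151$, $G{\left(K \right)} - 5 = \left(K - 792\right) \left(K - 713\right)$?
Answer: $- \frac{1242785}{311} \approx -3996.1$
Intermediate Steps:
$G{\left(K \right)} = 5 + \left(-792 + K\right) \left(-713 + K\right)$ ($G{\left(K \right)} = 5 + \left(K - 792\right) \left(K - 713\right) = 5 + \left(-792 + K\right) \left(-713 + K\right)$)
$j{\left(b \right)} = 151 + b$ ($j{\left(b \right)} = b + 151 = 151 + b$)
$\frac{G{\left(-363 \right)}}{j{\left(-462 \right)}} = \frac{564701 + \left(-363\right)^{2} - -546315}{151 - 462} = \frac{564701 + 131769 + 546315}{-311} = 1242785 \left(- \frac{1}{311}\right) = - \frac{1242785}{311}$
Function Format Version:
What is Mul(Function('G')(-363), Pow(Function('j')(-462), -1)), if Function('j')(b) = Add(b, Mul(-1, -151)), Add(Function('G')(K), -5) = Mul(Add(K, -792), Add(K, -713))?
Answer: Rational(-1242785, 311) ≈ -3996.1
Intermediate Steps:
Function('G')(K) = Add(5, Mul(Add(-792, K), Add(-713, K))) (Function('G')(K) = Add(5, Mul(Add(K, -792), Add(K, -713))) = Add(5, Mul(Add(-792, K), Add(-713, K))))
Function('j')(b) = Add(151, b) (Function('j')(b) = Add(b, 151) = Add(151, b))
Mul(Function('G')(-363), Pow(Function('j')(-462), -1)) = Mul(Add(564701, Pow(-363, 2), Mul(-1505, -363)), Pow(Add(151, -462), -1)) = Mul(Add(564701, 131769, 546315), Pow(-311, -1)) = Mul(1242785, Rational(-1, 311)) = Rational(-1242785, 311)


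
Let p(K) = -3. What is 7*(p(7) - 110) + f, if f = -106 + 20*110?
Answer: 1303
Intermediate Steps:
f = 2094 (f = -106 + 2200 = 2094)
7*(p(7) - 110) + f = 7*(-3 - 110) + 2094 = 7*(-113) + 2094 = -791 + 2094 = 1303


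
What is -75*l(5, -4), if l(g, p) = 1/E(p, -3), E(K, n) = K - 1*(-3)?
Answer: 75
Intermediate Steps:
E(K, n) = 3 + K (E(K, n) = K + 3 = 3 + K)
l(g, p) = 1/(3 + p)
-75*l(5, -4) = -75/(3 - 4) = -75/(-1) = -75*(-1) = 75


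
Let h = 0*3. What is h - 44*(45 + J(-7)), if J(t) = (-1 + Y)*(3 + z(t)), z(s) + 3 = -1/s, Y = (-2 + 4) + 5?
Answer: -14124/7 ≈ -2017.7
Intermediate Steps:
Y = 7 (Y = 2 + 5 = 7)
h = 0
z(s) = -3 - 1/s
J(t) = -6/t (J(t) = (-1 + 7)*(3 + (-3 - 1/t)) = 6*(-1/t) = -6/t)
h - 44*(45 + J(-7)) = 0 - 44*(45 - 6/(-7)) = 0 - 44*(45 - 6*(-⅐)) = 0 - 44*(45 + 6/7) = 0 - 44*321/7 = 0 - 14124/7 = -14124/7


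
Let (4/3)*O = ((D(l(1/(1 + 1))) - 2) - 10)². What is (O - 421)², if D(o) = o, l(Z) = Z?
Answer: 26512201/256 ≈ 1.0356e+5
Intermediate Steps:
O = 1587/16 (O = 3*((1/(1 + 1) - 2) - 10)²/4 = 3*((1/2 - 2) - 10)²/4 = 3*((½ - 2) - 10)²/4 = 3*(-3/2 - 10)²/4 = 3*(-23/2)²/4 = (¾)*(529/4) = 1587/16 ≈ 99.188)
(O - 421)² = (1587/16 - 421)² = (-5149/16)² = 26512201/256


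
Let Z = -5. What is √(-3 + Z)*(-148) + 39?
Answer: 39 - 296*I*√2 ≈ 39.0 - 418.61*I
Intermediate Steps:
√(-3 + Z)*(-148) + 39 = √(-3 - 5)*(-148) + 39 = √(-8)*(-148) + 39 = (2*I*√2)*(-148) + 39 = -296*I*√2 + 39 = 39 - 296*I*√2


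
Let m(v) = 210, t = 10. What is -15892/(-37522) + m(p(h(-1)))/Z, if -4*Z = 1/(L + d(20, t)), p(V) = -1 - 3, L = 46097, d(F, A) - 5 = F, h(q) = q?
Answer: -726847659334/18761 ≈ -3.8742e+7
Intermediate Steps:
d(F, A) = 5 + F
p(V) = -4
Z = -1/184488 (Z = -1/(4*(46097 + (5 + 20))) = -1/(4*(46097 + 25)) = -¼/46122 = -¼*1/46122 = -1/184488 ≈ -5.4204e-6)
-15892/(-37522) + m(p(h(-1)))/Z = -15892/(-37522) + 210/(-1/184488) = -15892*(-1/37522) + 210*(-184488) = 7946/18761 - 38742480 = -726847659334/18761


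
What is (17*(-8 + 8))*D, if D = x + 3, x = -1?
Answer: 0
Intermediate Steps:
D = 2 (D = -1 + 3 = 2)
(17*(-8 + 8))*D = (17*(-8 + 8))*2 = (17*0)*2 = 0*2 = 0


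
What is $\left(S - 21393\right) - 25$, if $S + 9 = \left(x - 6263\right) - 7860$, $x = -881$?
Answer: $-36431$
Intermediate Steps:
$S = -15013$ ($S = -9 - 15004 = -15013$)
$\left(S - 21393\right) - 25 = \left(-15013 - 21393\right) - 25 = -36406 - 25 = -36431$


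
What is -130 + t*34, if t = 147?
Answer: 4868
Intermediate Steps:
-130 + t*34 = -130 + 147*34 = -130 + 4998 = 4868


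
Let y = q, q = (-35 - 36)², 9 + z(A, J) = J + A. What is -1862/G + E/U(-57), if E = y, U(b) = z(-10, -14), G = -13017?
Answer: -7284139/47729 ≈ -152.61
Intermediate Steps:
z(A, J) = -9 + A + J (z(A, J) = -9 + (J + A) = -9 + (A + J) = -9 + A + J)
U(b) = -33 (U(b) = -9 - 10 - 14 = -33)
q = 5041 (q = (-71)² = 5041)
y = 5041
E = 5041
-1862/G + E/U(-57) = -1862/(-13017) + 5041/(-33) = -1862*(-1/13017) + 5041*(-1/33) = 1862/13017 - 5041/33 = -7284139/47729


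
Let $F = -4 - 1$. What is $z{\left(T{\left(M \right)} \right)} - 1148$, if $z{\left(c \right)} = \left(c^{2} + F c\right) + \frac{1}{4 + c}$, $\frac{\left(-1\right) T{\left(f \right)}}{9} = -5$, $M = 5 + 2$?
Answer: $\frac{31949}{49} \approx 652.02$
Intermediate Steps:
$M = 7$
$T{\left(f \right)} = 45$ ($T{\left(f \right)} = \left(-9\right) \left(-5\right) = 45$)
$F = -5$
$z{\left(c \right)} = c^{2} + \frac{1}{4 + c} - 5 c$ ($z{\left(c \right)} = \left(c^{2} - 5 c\right) + \frac{1}{4 + c} = c^{2} + \frac{1}{4 + c} - 5 c$)
$z{\left(T{\left(M \right)} \right)} - 1148 = \frac{1 + 45^{3} - 45^{2} - 900}{4 + 45} - 1148 = \frac{1 + 91125 - 2025 - 900}{49} - 1148 = \frac{1}{49} \cdot 88201 - 1148 = \frac{88201}{49} - 1148 = \frac{31949}{49}$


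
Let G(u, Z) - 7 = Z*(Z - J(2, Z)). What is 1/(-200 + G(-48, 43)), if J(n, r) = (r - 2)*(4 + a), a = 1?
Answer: -1/7159 ≈ -0.00013968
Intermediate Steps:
J(n, r) = -10 + 5*r (J(n, r) = (r - 2)*(4 + 1) = (-2 + r)*5 = -10 + 5*r)
G(u, Z) = 7 + Z*(10 - 4*Z) (G(u, Z) = 7 + Z*(Z - (-10 + 5*Z)) = 7 + Z*(Z + (10 - 5*Z)) = 7 + Z*(10 - 4*Z))
1/(-200 + G(-48, 43)) = 1/(-200 + (7 - 4*43**2 + 10*43)) = 1/(-200 + (7 - 4*1849 + 430)) = 1/(-200 + (7 - 7396 + 430)) = 1/(-200 - 6959) = 1/(-7159) = -1/7159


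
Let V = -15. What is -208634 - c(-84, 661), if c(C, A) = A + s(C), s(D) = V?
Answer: -209280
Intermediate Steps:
s(D) = -15
c(C, A) = -15 + A (c(C, A) = A - 15 = -15 + A)
-208634 - c(-84, 661) = -208634 - (-15 + 661) = -208634 - 1*646 = -208634 - 646 = -209280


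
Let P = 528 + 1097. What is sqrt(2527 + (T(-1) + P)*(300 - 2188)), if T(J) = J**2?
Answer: I*sqrt(3067361) ≈ 1751.4*I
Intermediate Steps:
P = 1625
sqrt(2527 + (T(-1) + P)*(300 - 2188)) = sqrt(2527 + ((-1)**2 + 1625)*(300 - 2188)) = sqrt(2527 + (1 + 1625)*(-1888)) = sqrt(2527 + 1626*(-1888)) = sqrt(2527 - 3069888) = sqrt(-3067361) = I*sqrt(3067361)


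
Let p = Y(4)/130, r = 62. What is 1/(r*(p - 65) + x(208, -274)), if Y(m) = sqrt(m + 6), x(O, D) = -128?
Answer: -1756755/7304586329 - 403*sqrt(10)/14609172658 ≈ -0.00024059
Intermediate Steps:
Y(m) = sqrt(6 + m)
p = sqrt(10)/130 (p = sqrt(6 + 4)/130 = sqrt(10)*(1/130) = sqrt(10)/130 ≈ 0.024325)
1/(r*(p - 65) + x(208, -274)) = 1/(62*(sqrt(10)/130 - 65) - 128) = 1/(62*(-65 + sqrt(10)/130) - 128) = 1/((-4030 + 31*sqrt(10)/65) - 128) = 1/(-4158 + 31*sqrt(10)/65)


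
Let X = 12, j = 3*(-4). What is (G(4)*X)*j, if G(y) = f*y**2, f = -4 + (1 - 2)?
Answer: 11520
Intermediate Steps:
j = -12
f = -5 (f = -4 - 1 = -5)
G(y) = -5*y**2
(G(4)*X)*j = (-5*4**2*12)*(-12) = (-5*16*12)*(-12) = -80*12*(-12) = -960*(-12) = 11520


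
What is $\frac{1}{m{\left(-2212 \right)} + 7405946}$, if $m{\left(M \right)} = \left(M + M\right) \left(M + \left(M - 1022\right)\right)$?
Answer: $\frac{1}{31499050} \approx 3.1747 \cdot 10^{-8}$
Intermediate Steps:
$m{\left(M \right)} = 2 M \left(-1022 + 2 M\right)$ ($m{\left(M \right)} = 2 M \left(M + \left(-1022 + M\right)\right) = 2 M \left(-1022 + 2 M\right)$)
$\frac{1}{m{\left(-2212 \right)} + 7405946} = \frac{1}{4 \left(-2212\right) \left(-511 - 2212\right) + 7405946} = \frac{1}{4 \left(-2212\right) \left(-2723\right) + 7405946} = \frac{1}{24093104 + 7405946} = \frac{1}{31499050}$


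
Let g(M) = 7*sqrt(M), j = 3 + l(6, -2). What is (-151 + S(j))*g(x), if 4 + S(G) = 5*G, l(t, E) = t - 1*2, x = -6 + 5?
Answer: -840*I ≈ -840.0*I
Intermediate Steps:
x = -1
l(t, E) = -2 + t (l(t, E) = t - 2 = -2 + t)
j = 7 (j = 3 + (-2 + 6) = 3 + 4 = 7)
S(G) = -4 + 5*G
(-151 + S(j))*g(x) = (-151 + (-4 + 5*7))*(7*sqrt(-1)) = (-151 + (-4 + 35))*(7*I) = (-151 + 31)*(7*I) = -840*I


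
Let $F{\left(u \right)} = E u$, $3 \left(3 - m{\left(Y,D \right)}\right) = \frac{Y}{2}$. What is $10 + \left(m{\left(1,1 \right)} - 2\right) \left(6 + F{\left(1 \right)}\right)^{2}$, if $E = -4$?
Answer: $\frac{40}{3} \approx 13.333$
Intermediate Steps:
$m{\left(Y,D \right)} = 3 - \frac{Y}{6}$ ($m{\left(Y,D \right)} = 3 - \frac{Y \frac{1}{2}}{3} = 3 - \frac{\frac{1}{2} Y}{3} = 3 - \frac{Y}{6}$)
$F{\left(u \right)} = - 4 u$
$10 + \left(m{\left(1,1 \right)} - 2\right) \left(6 + F{\left(1 \right)}\right)^{2} = 10 + \left(\left(3 - \frac{1}{6}\right) - 2\right) \left(6 - 4\right)^{2} = 10 + \left(\frac{17}{6} - 2\right) 2^{2} = 10 + \frac{5}{6} \cdot 4 = 10 + \frac{10}{3} = \frac{40}{3}$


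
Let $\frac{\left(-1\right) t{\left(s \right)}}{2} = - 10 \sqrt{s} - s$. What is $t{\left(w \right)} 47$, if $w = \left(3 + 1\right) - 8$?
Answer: $-376 + 1880 i \approx -376.0 + 1880.0 i$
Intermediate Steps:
$w = -4$ ($w = 4 - 8 = -4$)
$t{\left(s \right)} = 2 s + 20 \sqrt{s}$ ($t{\left(s \right)} = - 2 \left(- 10 \sqrt{s} - s\right) = - 2 \left(- s - 10 \sqrt{s}\right) = 2 s + 20 \sqrt{s}$)
$t{\left(w \right)} 47 = \left(2 \left(-4\right) + 20 \sqrt{-4}\right) 47 = \left(-8 + 20 \cdot 2 i\right) 47 = \left(-8 + 40 i\right) 47 = -376 + 1880 i$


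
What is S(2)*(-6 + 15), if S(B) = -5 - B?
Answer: -63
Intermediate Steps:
S(2)*(-6 + 15) = (-5 - 1*2)*(-6 + 15) = (-5 - 2)*9 = -7*9 = -63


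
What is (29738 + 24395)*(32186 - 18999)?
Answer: 713851871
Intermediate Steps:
(29738 + 24395)*(32186 - 18999) = 54133*13187 = 713851871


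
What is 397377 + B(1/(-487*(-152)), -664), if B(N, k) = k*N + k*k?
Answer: 7756539986/9253 ≈ 8.3827e+5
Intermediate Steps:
B(N, k) = k**2 + N*k (B(N, k) = N*k + k**2 = k**2 + N*k)
397377 + B(1/(-487*(-152)), -664) = 397377 - 664*(1/(-487*(-152)) - 664) = 397377 - 664*(-1/487*(-1/152) - 664) = 397377 - 664*(1/74024 - 664) = 397377 - 664*(-49151935/74024) = 397377 + 4079610605/9253 = 7756539986/9253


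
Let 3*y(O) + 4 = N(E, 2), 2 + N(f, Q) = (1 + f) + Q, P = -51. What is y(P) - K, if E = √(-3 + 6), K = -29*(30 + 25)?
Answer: 1594 + √3/3 ≈ 1594.6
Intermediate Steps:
K = -1595 (K = -29*55 = -1595)
E = √3 ≈ 1.7320
N(f, Q) = -1 + Q + f (N(f, Q) = -2 + ((1 + f) + Q) = -2 + (1 + Q + f) = -1 + Q + f)
y(O) = -1 + √3/3 (y(O) = -4/3 + (-1 + 2 + √3)/3 = -4/3 + (1 + √3)/3 = -4/3 + (⅓ + √3/3) = -1 + √3/3)
y(P) - K = (-1 + √3/3) - 1*(-1595) = (-1 + √3/3) + 1595 = 1594 + √3/3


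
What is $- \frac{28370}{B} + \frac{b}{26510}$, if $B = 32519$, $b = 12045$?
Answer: $- \frac{6552679}{15674158} \approx -0.41806$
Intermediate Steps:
$- \frac{28370}{B} + \frac{b}{26510} = - \frac{28370}{32519} + \frac{12045}{26510} = \left(-28370\right) \frac{1}{32519} + 12045 \cdot \frac{1}{26510} = - \frac{28370}{32519} + \frac{219}{482} = - \frac{6552679}{15674158}$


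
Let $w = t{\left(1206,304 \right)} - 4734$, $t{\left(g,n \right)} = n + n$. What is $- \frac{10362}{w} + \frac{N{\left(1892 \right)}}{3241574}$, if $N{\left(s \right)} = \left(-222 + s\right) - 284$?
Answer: $\frac{1199818158}{477669083} \approx 2.5118$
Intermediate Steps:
$t{\left(g,n \right)} = 2 n$
$N{\left(s \right)} = -506 + s$
$w = -4126$ ($w = 2 \cdot 304 - 4734 = 608 - 4734 = -4126$)
$- \frac{10362}{w} + \frac{N{\left(1892 \right)}}{3241574} = - \frac{10362}{-4126} + \frac{-506 + 1892}{3241574} = \left(-10362\right) \left(- \frac{1}{4126}\right) + 1386 \cdot \frac{1}{3241574} = \frac{5181}{2063} + \frac{99}{231541} = \frac{1199818158}{477669083}$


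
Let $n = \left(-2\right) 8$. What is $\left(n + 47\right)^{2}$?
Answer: $961$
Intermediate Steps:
$n = -16$
$\left(n + 47\right)^{2} = \left(-16 + 47\right)^{2} = 31^{2} = 961$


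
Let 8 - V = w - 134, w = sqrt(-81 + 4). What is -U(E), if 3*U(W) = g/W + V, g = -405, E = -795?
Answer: -7553/159 + I*sqrt(77)/3 ≈ -47.503 + 2.925*I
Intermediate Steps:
w = I*sqrt(77) (w = sqrt(-77) = I*sqrt(77) ≈ 8.775*I)
V = 142 - I*sqrt(77) (V = 8 - (I*sqrt(77) - 134) = 8 - (-134 + I*sqrt(77)) = 8 + (134 - I*sqrt(77)) = 142 - I*sqrt(77) ≈ 142.0 - 8.775*I)
U(W) = 142/3 - 135/W - I*sqrt(77)/3 (U(W) = (-405/W + (142 - I*sqrt(77)))/3 = (142 - 405/W - I*sqrt(77))/3 = 142/3 - 135/W - I*sqrt(77)/3)
-U(E) = -(-405 - 795*(142 - I*sqrt(77)))/(3*(-795)) = -(-1)*(-405 + (-112890 + 795*I*sqrt(77)))/(3*795) = -(-1)*(-113295 + 795*I*sqrt(77))/(3*795) = -(7553/159 - I*sqrt(77)/3) = -7553/159 + I*sqrt(77)/3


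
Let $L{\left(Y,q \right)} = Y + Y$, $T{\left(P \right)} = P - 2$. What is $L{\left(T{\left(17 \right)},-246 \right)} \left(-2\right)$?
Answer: $-60$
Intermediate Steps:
$T{\left(P \right)} = -2 + P$
$L{\left(Y,q \right)} = 2 Y$
$L{\left(T{\left(17 \right)},-246 \right)} \left(-2\right) = 2 \left(-2 + 17\right) \left(-2\right) = 2 \cdot 15 \left(-2\right) = 30 \left(-2\right) = -60$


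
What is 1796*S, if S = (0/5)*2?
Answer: 0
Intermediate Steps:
S = 0 (S = (0*(⅕))*2 = 0*2 = 0)
1796*S = 1796*0 = 0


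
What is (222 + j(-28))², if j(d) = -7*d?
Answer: 174724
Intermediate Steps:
(222 + j(-28))² = (222 - 7*(-28))² = (222 + 196)² = 418² = 174724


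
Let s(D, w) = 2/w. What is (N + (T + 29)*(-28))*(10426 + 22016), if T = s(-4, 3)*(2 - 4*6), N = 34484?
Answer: 1105709872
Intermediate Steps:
T = -44/3 (T = (2/3)*(2 - 4*6) = (2*(⅓))*(2 - 24) = (⅔)*(-22) = -44/3 ≈ -14.667)
(N + (T + 29)*(-28))*(10426 + 22016) = (34484 + (-44/3 + 29)*(-28))*(10426 + 22016) = (34484 + (43/3)*(-28))*32442 = (34484 - 1204/3)*32442 = (102248/3)*32442 = 1105709872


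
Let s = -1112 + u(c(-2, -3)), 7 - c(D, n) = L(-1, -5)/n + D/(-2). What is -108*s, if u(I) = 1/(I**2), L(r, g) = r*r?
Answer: 43353684/361 ≈ 1.2009e+5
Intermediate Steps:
L(r, g) = r**2
c(D, n) = 7 + D/2 - 1/n (c(D, n) = 7 - ((-1)**2/n + D/(-2)) = 7 - (1/n + D*(-1/2)) = 7 - (1/n - D/2) = 7 + (D/2 - 1/n) = 7 + D/2 - 1/n)
u(I) = I**(-2)
s = -401423/361 (s = -1112 + (7 + (1/2)*(-2) - 1/(-3))**(-2) = -1112 + (7 - 1 - 1*(-1/3))**(-2) = -1112 + (7 - 1 + 1/3)**(-2) = -1112 + (19/3)**(-2) = -1112 + 9/361 = -401423/361 ≈ -1112.0)
-108*s = -108*(-401423/361) = 43353684/361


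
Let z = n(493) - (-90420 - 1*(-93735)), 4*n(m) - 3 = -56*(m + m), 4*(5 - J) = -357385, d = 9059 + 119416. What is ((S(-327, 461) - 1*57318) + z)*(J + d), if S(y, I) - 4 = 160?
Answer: -258855131145/16 ≈ -1.6178e+10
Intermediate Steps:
S(y, I) = 164 (S(y, I) = 4 + 160 = 164)
d = 128475
J = 357405/4 (J = 5 - 1/4*(-357385) = 5 + 357385/4 = 357405/4 ≈ 89351.)
n(m) = 3/4 - 28*m (n(m) = 3/4 + (-56*(m + m))/4 = 3/4 + (-112*m)/4 = 3/4 - 28*m)
z = -68473/4 (z = (3/4 - 28*493) - (-90420 - 1*(-93735)) = (3/4 - 13804) - (-90420 + 93735) = -55213/4 - 1*3315 = -55213/4 - 3315 = -68473/4 ≈ -17118.)
((S(-327, 461) - 1*57318) + z)*(J + d) = ((164 - 1*57318) - 68473/4)*(357405/4 + 128475) = ((164 - 57318) - 68473/4)*(871305/4) = (-57154 - 68473/4)*(871305/4) = -297089/4*871305/4 = -258855131145/16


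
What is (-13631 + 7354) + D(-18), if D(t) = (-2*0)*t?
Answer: -6277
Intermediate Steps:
D(t) = 0 (D(t) = 0*t = 0)
(-13631 + 7354) + D(-18) = (-13631 + 7354) + 0 = -6277 + 0 = -6277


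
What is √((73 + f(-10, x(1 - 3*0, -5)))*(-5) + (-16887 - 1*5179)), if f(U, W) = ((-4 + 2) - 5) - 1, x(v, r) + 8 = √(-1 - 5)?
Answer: I*√22391 ≈ 149.64*I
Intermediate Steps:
x(v, r) = -8 + I*√6 (x(v, r) = -8 + √(-1 - 5) = -8 + √(-6) = -8 + I*√6)
f(U, W) = -8 (f(U, W) = (-2 - 5) - 1 = -7 - 1 = -8)
√((73 + f(-10, x(1 - 3*0, -5)))*(-5) + (-16887 - 1*5179)) = √((73 - 8)*(-5) + (-16887 - 1*5179)) = √(65*(-5) + (-16887 - 5179)) = √(-325 - 22066) = √(-22391) = I*√22391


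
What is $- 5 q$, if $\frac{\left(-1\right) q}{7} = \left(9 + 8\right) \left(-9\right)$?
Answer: $-5355$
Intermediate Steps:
$q = 1071$ ($q = - 7 \left(9 + 8\right) \left(-9\right) = - 7 \cdot 17 \left(-9\right) = \left(-7\right) \left(-153\right) = 1071$)
$- 5 q = \left(-5\right) 1071 = -5355$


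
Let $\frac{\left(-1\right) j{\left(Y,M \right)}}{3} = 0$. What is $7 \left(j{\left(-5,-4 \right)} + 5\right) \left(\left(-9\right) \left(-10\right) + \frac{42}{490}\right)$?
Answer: $3153$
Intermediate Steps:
$j{\left(Y,M \right)} = 0$ ($j{\left(Y,M \right)} = \left(-3\right) 0 = 0$)
$7 \left(j{\left(-5,-4 \right)} + 5\right) \left(\left(-9\right) \left(-10\right) + \frac{42}{490}\right) = 7 \left(0 + 5\right) \left(\left(-9\right) \left(-10\right) + \frac{42}{490}\right) = 7 \cdot 5 \left(90 + 42 \cdot \frac{1}{490}\right) = 35 \left(90 + \frac{3}{35}\right) = 35 \cdot \frac{3153}{35} = 3153$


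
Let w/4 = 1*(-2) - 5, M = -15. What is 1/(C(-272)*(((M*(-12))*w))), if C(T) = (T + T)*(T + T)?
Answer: -1/1491517440 ≈ -6.7046e-10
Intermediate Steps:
C(T) = 4*T² (C(T) = (2*T)*(2*T) = 4*T²)
w = -28 (w = 4*(1*(-2) - 5) = 4*(-2 - 5) = 4*(-7) = -28)
1/(C(-272)*(((M*(-12))*w))) = 1/(((4*(-272)²))*((-15*(-12)*(-28)))) = 1/(((4*73984))*((180*(-28)))) = 1/(295936*(-5040)) = (1/295936)*(-1/5040) = -1/1491517440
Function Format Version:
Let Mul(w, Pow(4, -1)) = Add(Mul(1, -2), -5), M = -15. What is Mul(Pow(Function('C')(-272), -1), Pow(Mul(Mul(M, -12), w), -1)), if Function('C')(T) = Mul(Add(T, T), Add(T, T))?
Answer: Rational(-1, 1491517440) ≈ -6.7046e-10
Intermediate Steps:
Function('C')(T) = Mul(4, Pow(T, 2)) (Function('C')(T) = Mul(Mul(2, T), Mul(2, T)) = Mul(4, Pow(T, 2)))
w = -28 (w = Mul(4, Add(Mul(1, -2), -5)) = Mul(4, Add(-2, -5)) = Mul(4, -7) = -28)
Mul(Pow(Function('C')(-272), -1), Pow(Mul(Mul(M, -12), w), -1)) = Mul(Pow(Mul(4, Pow(-272, 2)), -1), Pow(Mul(Mul(-15, -12), -28), -1)) = Mul(Pow(Mul(4, 73984), -1), Pow(Mul(180, -28), -1)) = Mul(Pow(295936, -1), Pow(-5040, -1)) = Mul(Rational(1, 295936), Rational(-1, 5040)) = Rational(-1, 1491517440)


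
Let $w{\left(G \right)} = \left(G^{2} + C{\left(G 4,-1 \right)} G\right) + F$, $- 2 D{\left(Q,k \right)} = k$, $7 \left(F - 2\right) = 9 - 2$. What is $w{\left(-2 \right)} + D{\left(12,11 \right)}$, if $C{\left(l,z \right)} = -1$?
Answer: $\frac{7}{2} \approx 3.5$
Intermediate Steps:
$F = 3$ ($F = 2 + \frac{9 - 2}{7} = 2 + \frac{1}{7} \cdot 7 = 2 + 1 = 3$)
$D{\left(Q,k \right)} = - \frac{k}{2}$
$w{\left(G \right)} = 3 + G^{2} - G$ ($w{\left(G \right)} = \left(G^{2} - G\right) + 3 = 3 + G^{2} - G$)
$w{\left(-2 \right)} + D{\left(12,11 \right)} = \left(3 + \left(-2\right)^{2} - -2\right) - \frac{11}{2} = \left(3 + 4 + 2\right) - \frac{11}{2} = 9 - \frac{11}{2} = \frac{7}{2}$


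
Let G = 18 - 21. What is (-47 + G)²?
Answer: 2500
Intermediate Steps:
G = -3
(-47 + G)² = (-47 - 3)² = (-50)² = 2500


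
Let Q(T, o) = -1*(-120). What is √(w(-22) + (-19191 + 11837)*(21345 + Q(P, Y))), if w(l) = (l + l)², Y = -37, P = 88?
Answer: I*√157851674 ≈ 12564.0*I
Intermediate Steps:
Q(T, o) = 120
w(l) = 4*l² (w(l) = (2*l)² = 4*l²)
√(w(-22) + (-19191 + 11837)*(21345 + Q(P, Y))) = √(4*(-22)² + (-19191 + 11837)*(21345 + 120)) = √(4*484 - 7354*21465) = √(1936 - 157853610) = √(-157851674) = I*√157851674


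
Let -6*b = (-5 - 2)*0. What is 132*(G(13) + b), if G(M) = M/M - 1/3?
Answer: 88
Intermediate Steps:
b = 0 (b = -(-5 - 2)*0/6 = -(-7)*0/6 = -⅙*0 = 0)
G(M) = ⅔ (G(M) = 1 - 1*⅓ = 1 - ⅓ = ⅔)
132*(G(13) + b) = 132*(⅔ + 0) = 132*(⅔) = 88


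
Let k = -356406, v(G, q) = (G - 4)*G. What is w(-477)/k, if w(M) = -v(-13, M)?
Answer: 221/356406 ≈ 0.00062008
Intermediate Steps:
v(G, q) = G*(-4 + G) (v(G, q) = (-4 + G)*G = G*(-4 + G))
w(M) = -221 (w(M) = -(-13)*(-4 - 13) = -(-13)*(-17) = -1*221 = -221)
w(-477)/k = -221/(-356406) = -221*(-1/356406) = 221/356406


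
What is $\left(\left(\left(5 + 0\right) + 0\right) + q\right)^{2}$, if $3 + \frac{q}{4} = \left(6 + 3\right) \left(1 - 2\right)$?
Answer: $1849$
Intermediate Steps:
$q = -48$ ($q = -12 + 4 \left(6 + 3\right) \left(1 - 2\right) = -12 + 4 \cdot 9 \left(-1\right) = -12 + 4 \left(-9\right) = -12 - 36 = -48$)
$\left(\left(\left(5 + 0\right) + 0\right) + q\right)^{2} = \left(\left(\left(5 + 0\right) + 0\right) - 48\right)^{2} = \left(\left(5 + 0\right) - 48\right)^{2} = \left(5 - 48\right)^{2} = \left(-43\right)^{2} = 1849$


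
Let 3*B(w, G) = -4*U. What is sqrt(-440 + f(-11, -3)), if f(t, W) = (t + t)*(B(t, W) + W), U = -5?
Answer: I*sqrt(4686)/3 ≈ 22.818*I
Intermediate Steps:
B(w, G) = 20/3 (B(w, G) = (-4*(-5))/3 = (1/3)*20 = 20/3)
f(t, W) = 2*t*(20/3 + W) (f(t, W) = (t + t)*(20/3 + W) = (2*t)*(20/3 + W) = 2*t*(20/3 + W))
sqrt(-440 + f(-11, -3)) = sqrt(-440 + (2/3)*(-11)*(20 + 3*(-3))) = sqrt(-440 + (2/3)*(-11)*(20 - 9)) = sqrt(-440 + (2/3)*(-11)*11) = sqrt(-440 - 242/3) = sqrt(-1562/3) = I*sqrt(4686)/3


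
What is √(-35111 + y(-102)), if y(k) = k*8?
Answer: I*√35927 ≈ 189.54*I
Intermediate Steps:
y(k) = 8*k
√(-35111 + y(-102)) = √(-35111 + 8*(-102)) = √(-35111 - 816) = √(-35927) = I*√35927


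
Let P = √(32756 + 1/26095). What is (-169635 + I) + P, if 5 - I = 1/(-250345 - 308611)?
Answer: -94815706279/558956 + √22305166288995/26095 ≈ -1.6945e+5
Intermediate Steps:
P = √22305166288995/26095 (P = √(32756 + 1/26095) = √(854767821/26095) = √22305166288995/26095 ≈ 180.99)
I = 2794781/558956 (I = 5 - 1/(-250345 - 308611) = 5 - 1/(-558956) = 5 - 1*(-1/558956) = 5 + 1/558956 = 2794781/558956 ≈ 5.0000)
(-169635 + I) + P = (-169635 + 2794781/558956) + √22305166288995/26095 = -94815706279/558956 + √22305166288995/26095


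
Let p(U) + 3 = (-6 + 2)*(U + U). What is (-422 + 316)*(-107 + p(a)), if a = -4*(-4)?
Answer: 25228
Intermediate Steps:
a = 16
p(U) = -3 - 8*U (p(U) = -3 + (-6 + 2)*(U + U) = -3 - 8*U)
(-422 + 316)*(-107 + p(a)) = (-422 + 316)*(-107 + (-3 - 8*16)) = -106*(-107 + (-3 - 128)) = -106*(-107 - 131) = -106*(-238) = 25228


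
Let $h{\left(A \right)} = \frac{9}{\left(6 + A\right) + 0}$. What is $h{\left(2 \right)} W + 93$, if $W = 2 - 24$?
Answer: $\frac{273}{4} \approx 68.25$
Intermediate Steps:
$W = -22$ ($W = 2 - 24 = -22$)
$h{\left(A \right)} = \frac{9}{6 + A}$
$h{\left(2 \right)} W + 93 = \frac{9}{6 + 2} \left(-22\right) + 93 = \frac{9}{8} \left(-22\right) + 93 = - \frac{99}{4} + 93 = \frac{273}{4}$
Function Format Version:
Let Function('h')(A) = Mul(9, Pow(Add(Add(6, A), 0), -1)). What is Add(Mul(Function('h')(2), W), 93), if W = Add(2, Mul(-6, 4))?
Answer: Rational(273, 4) ≈ 68.250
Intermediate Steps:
W = -22 (W = Add(2, -24) = -22)
Function('h')(A) = Mul(9, Pow(Add(6, A), -1))
Add(Mul(Function('h')(2), W), 93) = Add(Mul(Mul(9, Pow(Add(6, 2), -1)), -22), 93) = Add(Mul(Mul(9, Pow(8, -1)), -22), 93) = Add(Mul(Mul(9, Rational(1, 8)), -22), 93) = Add(Mul(Rational(9, 8), -22), 93) = Add(Rational(-99, 4), 93) = Rational(273, 4)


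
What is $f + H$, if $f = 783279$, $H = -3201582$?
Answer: $-2418303$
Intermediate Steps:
$f + H = 783279 - 3201582 = -2418303$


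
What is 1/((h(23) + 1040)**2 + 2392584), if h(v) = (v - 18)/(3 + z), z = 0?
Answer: 9/31298881 ≈ 2.8755e-7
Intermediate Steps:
h(v) = -6 + v/3 (h(v) = (v - 18)/(3 + 0) = (-18 + v)/3 = (-18 + v)*(1/3) = -6 + v/3)
1/((h(23) + 1040)**2 + 2392584) = 1/(((-6 + (1/3)*23) + 1040)**2 + 2392584) = 1/(((-6 + 23/3) + 1040)**2 + 2392584) = 1/((5/3 + 1040)**2 + 2392584) = 1/((3125/3)**2 + 2392584) = 1/(9765625/9 + 2392584) = 1/(31298881/9) = 9/31298881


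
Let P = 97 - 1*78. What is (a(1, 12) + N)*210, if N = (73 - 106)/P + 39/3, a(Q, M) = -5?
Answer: 24990/19 ≈ 1315.3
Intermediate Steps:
P = 19 (P = 97 - 78 = 19)
N = 214/19 (N = (73 - 106)/19 + 39/3 = -33*1/19 + 39*(⅓) = -33/19 + 13 = 214/19 ≈ 11.263)
(a(1, 12) + N)*210 = (-5 + 214/19)*210 = (119/19)*210 = 24990/19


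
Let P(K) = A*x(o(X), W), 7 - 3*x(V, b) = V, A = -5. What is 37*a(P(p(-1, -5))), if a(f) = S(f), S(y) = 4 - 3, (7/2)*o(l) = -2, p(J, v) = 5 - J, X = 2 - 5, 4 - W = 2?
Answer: 37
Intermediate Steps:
W = 2 (W = 4 - 1*2 = 4 - 2 = 2)
X = -3
o(l) = -4/7 (o(l) = (2/7)*(-2) = -4/7)
x(V, b) = 7/3 - V/3
P(K) = -265/21 (P(K) = -5*(7/3 - ⅓*(-4/7)) = -5*(7/3 + 4/21) = -5*53/21 = -265/21)
S(y) = 1
a(f) = 1
37*a(P(p(-1, -5))) = 37*1 = 37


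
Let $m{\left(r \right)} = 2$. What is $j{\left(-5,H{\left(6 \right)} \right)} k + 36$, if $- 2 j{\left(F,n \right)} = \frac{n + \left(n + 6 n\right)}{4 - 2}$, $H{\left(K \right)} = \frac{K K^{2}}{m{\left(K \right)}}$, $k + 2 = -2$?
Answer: $900$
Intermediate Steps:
$k = -4$ ($k = -2 - 2 = -4$)
$H{\left(K \right)} = \frac{K^{3}}{2}$ ($H{\left(K \right)} = \frac{K K^{2}}{2} = K^{3} \cdot \frac{1}{2} = \frac{K^{3}}{2}$)
$j{\left(F,n \right)} = - 2 n$ ($j{\left(F,n \right)} = - \frac{\left(n + \left(n + 6 n\right)\right) \frac{1}{4 - 2}}{2} = - \frac{\left(n + 7 n\right) \frac{1}{2}}{2} = - \frac{8 n \frac{1}{2}}{2} = - \frac{4 n}{2} = - 2 n$)
$j{\left(-5,H{\left(6 \right)} \right)} k + 36 = - 2 \frac{6^{3}}{2} \left(-4\right) + 36 = - 2 \cdot \frac{1}{2} \cdot 216 \left(-4\right) + 36 = \left(-2\right) 108 \left(-4\right) + 36 = \left(-216\right) \left(-4\right) + 36 = 864 + 36 = 900$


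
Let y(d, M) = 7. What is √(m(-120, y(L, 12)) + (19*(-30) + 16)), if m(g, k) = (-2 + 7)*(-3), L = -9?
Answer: I*√569 ≈ 23.854*I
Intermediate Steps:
m(g, k) = -15 (m(g, k) = 5*(-3) = -15)
√(m(-120, y(L, 12)) + (19*(-30) + 16)) = √(-15 + (19*(-30) + 16)) = √(-15 + (-570 + 16)) = √(-15 - 554) = √(-569) = I*√569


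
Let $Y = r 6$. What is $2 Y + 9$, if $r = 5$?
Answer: $69$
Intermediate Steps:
$Y = 30$ ($Y = 5 \cdot 6 = 30$)
$2 Y + 9 = 2 \cdot 30 + 9 = 60 + 9 = 69$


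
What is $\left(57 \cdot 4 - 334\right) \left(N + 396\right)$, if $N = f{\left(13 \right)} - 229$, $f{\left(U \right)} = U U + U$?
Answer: $-36994$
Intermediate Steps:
$f{\left(U \right)} = U + U^{2}$ ($f{\left(U \right)} = U^{2} + U = U + U^{2}$)
$N = -47$ ($N = 13 \left(1 + 13\right) - 229 = 13 \cdot 14 - 229 = 182 - 229 = -47$)
$\left(57 \cdot 4 - 334\right) \left(N + 396\right) = \left(57 \cdot 4 - 334\right) \left(-47 + 396\right) = \left(228 - 334\right) 349 = \left(-106\right) 349 = -36994$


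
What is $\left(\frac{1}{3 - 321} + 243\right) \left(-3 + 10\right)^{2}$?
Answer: $\frac{3786377}{318} \approx 11907.0$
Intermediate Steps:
$\left(\frac{1}{3 - 321} + 243\right) \left(-3 + 10\right)^{2} = \left(\frac{1}{-318} + 243\right) 7^{2} = \left(- \frac{1}{318} + 243\right) 49 = \frac{77273}{318} \cdot 49 = \frac{3786377}{318}$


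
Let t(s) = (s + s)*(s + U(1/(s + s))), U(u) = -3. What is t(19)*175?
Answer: 106400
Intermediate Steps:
t(s) = 2*s*(-3 + s) (t(s) = (s + s)*(s - 3) = (2*s)*(-3 + s) = 2*s*(-3 + s))
t(19)*175 = (2*19*(-3 + 19))*175 = (2*19*16)*175 = 608*175 = 106400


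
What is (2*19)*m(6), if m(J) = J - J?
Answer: 0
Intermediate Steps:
m(J) = 0
(2*19)*m(6) = (2*19)*0 = 38*0 = 0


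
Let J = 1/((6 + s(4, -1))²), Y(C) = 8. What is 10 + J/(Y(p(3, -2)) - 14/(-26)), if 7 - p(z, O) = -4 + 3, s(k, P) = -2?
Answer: 17773/1776 ≈ 10.007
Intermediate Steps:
p(z, O) = 8 (p(z, O) = 7 - (-4 + 3) = 7 - 1*(-1) = 7 + 1 = 8)
J = 1/16 (J = 1/((6 - 2)²) = 1/(4²) = 1/16 ≈ 0.062500)
10 + J/(Y(p(3, -2)) - 14/(-26)) = 10 + (1/16)/(8 - 14/(-26)) = 10 + (1/16)/(8 - 14*(-1/26)) = 10 + (1/16)/(8 + 7/13) = 10 + (1/16)/(111/13) = 10 + (13/111)*(1/16) = 10 + 13/1776 = 17773/1776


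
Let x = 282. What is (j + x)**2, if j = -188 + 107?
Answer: 40401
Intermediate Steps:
j = -81
(j + x)**2 = (-81 + 282)**2 = 201**2 = 40401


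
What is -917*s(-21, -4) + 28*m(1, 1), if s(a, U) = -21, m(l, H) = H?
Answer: 19285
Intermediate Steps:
-917*s(-21, -4) + 28*m(1, 1) = -917*(-21) + 28*1 = 19257 + 28 = 19285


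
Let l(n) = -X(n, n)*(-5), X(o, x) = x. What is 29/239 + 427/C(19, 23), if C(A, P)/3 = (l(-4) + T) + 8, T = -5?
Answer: -100574/12189 ≈ -8.2512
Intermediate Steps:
l(n) = 5*n (l(n) = -n*(-5) = 5*n)
C(A, P) = -51 (C(A, P) = 3*((5*(-4) - 5) + 8) = 3*((-20 - 5) + 8) = 3*(-25 + 8) = 3*(-17) = -51)
29/239 + 427/C(19, 23) = 29/239 + 427/(-51) = 29*(1/239) + 427*(-1/51) = 29/239 - 427/51 = -100574/12189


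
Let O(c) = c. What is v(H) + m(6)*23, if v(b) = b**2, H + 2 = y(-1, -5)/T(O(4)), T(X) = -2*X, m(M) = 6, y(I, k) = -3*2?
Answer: 2233/16 ≈ 139.56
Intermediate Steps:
y(I, k) = -6
H = -5/4 (H = -2 - 6/((-2*4)) = -2 - 6/(-8) = -2 - 6*(-1/8) = -2 + 3/4 = -5/4 ≈ -1.2500)
v(H) + m(6)*23 = (-5/4)**2 + 6*23 = 25/16 + 138 = 2233/16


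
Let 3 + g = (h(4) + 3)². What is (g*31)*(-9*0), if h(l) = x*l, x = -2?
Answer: 0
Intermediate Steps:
h(l) = -2*l
g = 22 (g = -3 + (-2*4 + 3)² = -3 + (-8 + 3)² = -3 + (-5)² = -3 + 25 = 22)
(g*31)*(-9*0) = (22*31)*(-9*0) = 682*0 = 0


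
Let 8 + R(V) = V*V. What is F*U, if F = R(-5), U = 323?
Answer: 5491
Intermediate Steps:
R(V) = -8 + V² (R(V) = -8 + V*V = -8 + V²)
F = 17 (F = -8 + (-5)² = -8 + 25 = 17)
F*U = 17*323 = 5491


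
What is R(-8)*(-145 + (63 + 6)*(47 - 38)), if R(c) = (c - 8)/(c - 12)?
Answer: 1904/5 ≈ 380.80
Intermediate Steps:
R(c) = (-8 + c)/(-12 + c)
R(-8)*(-145 + (63 + 6)*(47 - 38)) = ((-8 - 8)/(-12 - 8))*(-145 + (63 + 6)*(47 - 38)) = (-16/(-20))*(-145 + 69*9) = (-1/20*(-16))*(-145 + 621) = (4/5)*476 = 1904/5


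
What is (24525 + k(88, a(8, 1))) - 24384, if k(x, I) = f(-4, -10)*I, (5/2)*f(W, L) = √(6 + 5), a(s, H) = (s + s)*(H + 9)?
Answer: 141 + 64*√11 ≈ 353.26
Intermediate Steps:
a(s, H) = 2*s*(9 + H) (a(s, H) = (2*s)*(9 + H) = 2*s*(9 + H))
f(W, L) = 2*√11/5 (f(W, L) = 2*√(6 + 5)/5 = 2*√11/5)
k(x, I) = 2*I*√11/5 (k(x, I) = (2*√11/5)*I = 2*I*√11/5)
(24525 + k(88, a(8, 1))) - 24384 = (24525 + 2*(2*8*(9 + 1))*√11/5) - 24384 = (24525 + 2*(2*8*10)*√11/5) - 24384 = (24525 + (⅖)*160*√11) - 24384 = (24525 + 64*√11) - 24384 = 141 + 64*√11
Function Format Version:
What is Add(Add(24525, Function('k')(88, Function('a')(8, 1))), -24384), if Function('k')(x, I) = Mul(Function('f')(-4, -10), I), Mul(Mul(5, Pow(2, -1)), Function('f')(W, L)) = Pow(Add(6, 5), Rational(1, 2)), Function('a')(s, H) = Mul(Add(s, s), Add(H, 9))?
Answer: Add(141, Mul(64, Pow(11, Rational(1, 2)))) ≈ 353.26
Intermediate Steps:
Function('a')(s, H) = Mul(2, s, Add(9, H)) (Function('a')(s, H) = Mul(Mul(2, s), Add(9, H)) = Mul(2, s, Add(9, H)))
Function('f')(W, L) = Mul(Rational(2, 5), Pow(11, Rational(1, 2))) (Function('f')(W, L) = Mul(Rational(2, 5), Pow(Add(6, 5), Rational(1, 2))) = Mul(Rational(2, 5), Pow(11, Rational(1, 2))))
Function('k')(x, I) = Mul(Rational(2, 5), I, Pow(11, Rational(1, 2))) (Function('k')(x, I) = Mul(Mul(Rational(2, 5), Pow(11, Rational(1, 2))), I) = Mul(Rational(2, 5), I, Pow(11, Rational(1, 2))))
Add(Add(24525, Function('k')(88, Function('a')(8, 1))), -24384) = Add(Add(24525, Mul(Rational(2, 5), Mul(2, 8, Add(9, 1)), Pow(11, Rational(1, 2)))), -24384) = Add(Add(24525, Mul(Rational(2, 5), Mul(2, 8, 10), Pow(11, Rational(1, 2)))), -24384) = Add(Add(24525, Mul(Rational(2, 5), 160, Pow(11, Rational(1, 2)))), -24384) = Add(Add(24525, Mul(64, Pow(11, Rational(1, 2)))), -24384) = Add(141, Mul(64, Pow(11, Rational(1, 2))))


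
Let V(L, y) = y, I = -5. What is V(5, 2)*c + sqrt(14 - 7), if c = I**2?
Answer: 50 + sqrt(7) ≈ 52.646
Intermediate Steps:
c = 25 (c = (-5)**2 = 25)
V(5, 2)*c + sqrt(14 - 7) = 2*25 + sqrt(14 - 7) = 50 + sqrt(7)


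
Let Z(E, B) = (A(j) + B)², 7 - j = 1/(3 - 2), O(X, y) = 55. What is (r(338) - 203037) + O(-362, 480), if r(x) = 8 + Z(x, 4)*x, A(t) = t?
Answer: -169174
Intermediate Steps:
j = 6 (j = 7 - 1/(3 - 2) = 7 - 1/1 = 7 - 1*1 = 7 - 1 = 6)
Z(E, B) = (6 + B)²
r(x) = 8 + 100*x (r(x) = 8 + (6 + 4)²*x = 8 + 10²*x = 8 + 100*x)
(r(338) - 203037) + O(-362, 480) = ((8 + 100*338) - 203037) + 55 = ((8 + 33800) - 203037) + 55 = (33808 - 203037) + 55 = -169229 + 55 = -169174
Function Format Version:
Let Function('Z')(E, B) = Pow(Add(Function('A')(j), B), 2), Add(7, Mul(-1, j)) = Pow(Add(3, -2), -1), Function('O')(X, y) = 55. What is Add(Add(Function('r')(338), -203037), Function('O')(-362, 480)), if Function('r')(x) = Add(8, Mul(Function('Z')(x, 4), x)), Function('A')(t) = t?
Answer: -169174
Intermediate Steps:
j = 6 (j = Add(7, Mul(-1, Pow(Add(3, -2), -1))) = Add(7, Mul(-1, Pow(1, -1))) = Add(7, Mul(-1, 1)) = Add(7, -1) = 6)
Function('Z')(E, B) = Pow(Add(6, B), 2)
Function('r')(x) = Add(8, Mul(100, x)) (Function('r')(x) = Add(8, Mul(Pow(Add(6, 4), 2), x)) = Add(8, Mul(Pow(10, 2), x)) = Add(8, Mul(100, x)))
Add(Add(Function('r')(338), -203037), Function('O')(-362, 480)) = Add(Add(Add(8, Mul(100, 338)), -203037), 55) = Add(Add(Add(8, 33800), -203037), 55) = Add(Add(33808, -203037), 55) = Add(-169229, 55) = -169174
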